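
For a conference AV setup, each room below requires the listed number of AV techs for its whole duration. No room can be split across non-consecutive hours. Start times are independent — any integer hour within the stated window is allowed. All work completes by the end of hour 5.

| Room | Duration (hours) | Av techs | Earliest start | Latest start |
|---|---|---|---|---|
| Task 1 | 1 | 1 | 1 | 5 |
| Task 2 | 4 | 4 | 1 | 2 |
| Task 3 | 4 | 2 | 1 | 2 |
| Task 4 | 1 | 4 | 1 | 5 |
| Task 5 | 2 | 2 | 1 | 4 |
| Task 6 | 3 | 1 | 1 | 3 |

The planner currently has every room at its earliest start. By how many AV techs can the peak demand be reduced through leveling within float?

Early-start peak: h1:14  h2:9  h3:7  h4:6  h5:0 ⇒ 14.
Leveled (Task 1@1, Task 2@1, Task 3@1, Task 4@5, Task 5@4, Task 6@1): h1:8  h2:7  h3:7  h4:8  h5:6 ⇒ 8.
Reduction 14 − 8 = 6.

6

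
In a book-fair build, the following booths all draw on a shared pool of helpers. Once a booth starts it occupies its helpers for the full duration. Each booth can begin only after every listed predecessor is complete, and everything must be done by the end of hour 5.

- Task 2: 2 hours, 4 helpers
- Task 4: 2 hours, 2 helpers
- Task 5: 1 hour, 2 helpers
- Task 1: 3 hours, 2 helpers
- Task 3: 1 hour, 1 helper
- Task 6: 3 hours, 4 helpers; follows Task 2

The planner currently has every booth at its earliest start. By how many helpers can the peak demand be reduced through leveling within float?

3

Early-start peak: h1:11  h2:8  h3:6  h4:4  h5:4 ⇒ 11.
Leveled (Task 2@1, Task 4@1, Task 5@1, Task 1@2, Task 3@3, Task 6@3): h1:8  h2:8  h3:7  h4:6  h5:4 ⇒ 8.
Reduction 11 − 8 = 3.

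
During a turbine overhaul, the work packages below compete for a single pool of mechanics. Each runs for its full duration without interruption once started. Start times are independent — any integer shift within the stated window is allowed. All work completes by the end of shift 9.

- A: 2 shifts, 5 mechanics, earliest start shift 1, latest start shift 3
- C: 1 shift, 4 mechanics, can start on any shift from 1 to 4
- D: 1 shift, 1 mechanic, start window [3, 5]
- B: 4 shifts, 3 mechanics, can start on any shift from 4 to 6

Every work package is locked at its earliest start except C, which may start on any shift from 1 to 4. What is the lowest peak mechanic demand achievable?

C@1: s1:9  s2:5  s3:1  s4:3  s5:3  s6:3  s7:3  s8:0  s9:0 → peak 9
C@2: s1:5  s2:9  s3:1  s4:3  s5:3  s6:3  s7:3  s8:0  s9:0 → peak 9
C@3: s1:5  s2:5  s3:5  s4:3  s5:3  s6:3  s7:3  s8:0  s9:0 → peak 5
C@4: s1:5  s2:5  s3:1  s4:7  s5:3  s6:3  s7:3  s8:0  s9:0 → peak 7
Best is C@3, peak 5.

5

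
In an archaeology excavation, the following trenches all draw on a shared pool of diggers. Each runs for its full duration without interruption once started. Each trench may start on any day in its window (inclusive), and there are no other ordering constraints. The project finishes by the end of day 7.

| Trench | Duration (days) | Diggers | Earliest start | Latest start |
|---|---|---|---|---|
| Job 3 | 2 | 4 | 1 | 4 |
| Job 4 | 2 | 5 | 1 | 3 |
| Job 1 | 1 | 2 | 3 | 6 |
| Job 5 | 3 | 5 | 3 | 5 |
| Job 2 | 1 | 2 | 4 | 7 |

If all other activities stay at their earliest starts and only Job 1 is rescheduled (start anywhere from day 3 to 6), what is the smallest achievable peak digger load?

9

Job 1@3: d1:9  d2:9  d3:7  d4:7  d5:5  d6:0  d7:0 → peak 9
Job 1@4: d1:9  d2:9  d3:5  d4:9  d5:5  d6:0  d7:0 → peak 9
Job 1@5: d1:9  d2:9  d3:5  d4:7  d5:7  d6:0  d7:0 → peak 9
Job 1@6: d1:9  d2:9  d3:5  d4:7  d5:5  d6:2  d7:0 → peak 9
Best is Job 1@3, peak 9.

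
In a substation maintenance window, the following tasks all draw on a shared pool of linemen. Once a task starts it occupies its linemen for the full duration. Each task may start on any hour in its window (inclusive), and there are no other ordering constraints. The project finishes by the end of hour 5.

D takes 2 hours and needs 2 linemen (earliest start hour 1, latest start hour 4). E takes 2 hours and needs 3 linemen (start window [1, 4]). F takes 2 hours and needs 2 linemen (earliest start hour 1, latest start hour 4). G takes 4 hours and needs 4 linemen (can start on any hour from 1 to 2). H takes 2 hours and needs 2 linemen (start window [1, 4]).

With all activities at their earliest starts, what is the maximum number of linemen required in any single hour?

Early-start schedule: D@1, E@1, F@1, G@1, H@1.
Load per hour: hour 1: 13, hour 2: 13, hour 3: 4, hour 4: 4, hour 5: 0.
Peak is 13.

13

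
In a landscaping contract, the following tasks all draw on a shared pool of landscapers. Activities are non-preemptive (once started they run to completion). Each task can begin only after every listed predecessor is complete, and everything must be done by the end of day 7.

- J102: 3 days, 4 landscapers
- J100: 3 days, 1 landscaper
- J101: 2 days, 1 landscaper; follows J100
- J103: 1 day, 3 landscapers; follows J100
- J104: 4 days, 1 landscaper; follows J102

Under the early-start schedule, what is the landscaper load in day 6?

At early start, day 6 has: J104.
Demand: 1 = 1.

1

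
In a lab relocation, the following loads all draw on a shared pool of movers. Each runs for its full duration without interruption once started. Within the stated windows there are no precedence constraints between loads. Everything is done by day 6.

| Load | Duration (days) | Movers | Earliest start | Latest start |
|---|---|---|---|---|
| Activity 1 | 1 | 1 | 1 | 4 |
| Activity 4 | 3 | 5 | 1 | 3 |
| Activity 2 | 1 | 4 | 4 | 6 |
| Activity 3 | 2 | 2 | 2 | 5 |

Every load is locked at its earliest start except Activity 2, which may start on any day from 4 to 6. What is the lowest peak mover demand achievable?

7

Activity 2@4: d1:6  d2:7  d3:7  d4:4  d5:0  d6:0 → peak 7
Activity 2@5: d1:6  d2:7  d3:7  d4:0  d5:4  d6:0 → peak 7
Activity 2@6: d1:6  d2:7  d3:7  d4:0  d5:0  d6:4 → peak 7
Best is Activity 2@4, peak 7.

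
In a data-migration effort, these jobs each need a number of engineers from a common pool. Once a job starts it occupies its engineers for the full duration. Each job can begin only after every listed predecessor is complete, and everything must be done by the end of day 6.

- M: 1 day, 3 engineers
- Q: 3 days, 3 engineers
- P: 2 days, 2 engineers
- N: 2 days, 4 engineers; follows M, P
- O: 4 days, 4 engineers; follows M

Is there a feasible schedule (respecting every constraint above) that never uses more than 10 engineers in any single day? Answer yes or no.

yes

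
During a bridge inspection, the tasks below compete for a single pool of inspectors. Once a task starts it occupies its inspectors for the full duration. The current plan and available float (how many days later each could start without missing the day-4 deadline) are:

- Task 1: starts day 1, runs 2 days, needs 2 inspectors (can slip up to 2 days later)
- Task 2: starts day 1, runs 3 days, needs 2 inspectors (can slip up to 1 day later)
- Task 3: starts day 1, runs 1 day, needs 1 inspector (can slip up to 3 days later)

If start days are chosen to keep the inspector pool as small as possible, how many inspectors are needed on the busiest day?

Early-start (Task 1@1, Task 2@1, Task 3@1) gives peak 5: d1:5  d2:4  d3:2  d4:0.
Shift Task 3→3.
Schedule Task 1@1, Task 2@1, Task 3@3: d1:4  d2:4  d3:3  d4:0 — peak 4.
No arrangement of the 24 feasible schedules does better.

4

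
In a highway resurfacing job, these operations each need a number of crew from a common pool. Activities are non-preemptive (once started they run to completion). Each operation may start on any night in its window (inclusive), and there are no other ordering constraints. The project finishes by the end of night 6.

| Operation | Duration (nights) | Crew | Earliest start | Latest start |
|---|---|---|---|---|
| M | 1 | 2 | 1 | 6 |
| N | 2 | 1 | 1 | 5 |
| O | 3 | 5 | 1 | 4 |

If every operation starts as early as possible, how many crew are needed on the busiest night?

8

Early-start schedule: M@1, N@1, O@1.
Load per night: night 1: 8, night 2: 6, night 3: 5, night 4: 0, night 5: 0, night 6: 0.
Peak is 8.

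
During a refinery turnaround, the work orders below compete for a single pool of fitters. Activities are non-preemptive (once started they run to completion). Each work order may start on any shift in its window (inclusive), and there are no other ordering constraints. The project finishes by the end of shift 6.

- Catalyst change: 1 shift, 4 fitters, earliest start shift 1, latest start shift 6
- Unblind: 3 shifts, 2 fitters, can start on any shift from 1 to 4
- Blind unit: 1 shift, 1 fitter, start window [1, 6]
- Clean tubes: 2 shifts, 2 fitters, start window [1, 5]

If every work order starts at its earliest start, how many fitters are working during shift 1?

9

At early start, shift 1 has: Catalyst change, Unblind, Blind unit, Clean tubes.
Demand: 4 + 2 + 1 + 2 = 9.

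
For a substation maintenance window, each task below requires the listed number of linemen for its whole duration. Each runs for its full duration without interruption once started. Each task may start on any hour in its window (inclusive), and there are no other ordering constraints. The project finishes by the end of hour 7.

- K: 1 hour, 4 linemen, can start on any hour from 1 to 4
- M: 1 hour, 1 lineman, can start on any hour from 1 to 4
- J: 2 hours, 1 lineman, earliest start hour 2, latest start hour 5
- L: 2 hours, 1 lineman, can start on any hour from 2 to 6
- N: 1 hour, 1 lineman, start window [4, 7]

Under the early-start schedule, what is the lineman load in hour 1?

5

At early start, hour 1 has: K, M.
Demand: 4 + 1 = 5.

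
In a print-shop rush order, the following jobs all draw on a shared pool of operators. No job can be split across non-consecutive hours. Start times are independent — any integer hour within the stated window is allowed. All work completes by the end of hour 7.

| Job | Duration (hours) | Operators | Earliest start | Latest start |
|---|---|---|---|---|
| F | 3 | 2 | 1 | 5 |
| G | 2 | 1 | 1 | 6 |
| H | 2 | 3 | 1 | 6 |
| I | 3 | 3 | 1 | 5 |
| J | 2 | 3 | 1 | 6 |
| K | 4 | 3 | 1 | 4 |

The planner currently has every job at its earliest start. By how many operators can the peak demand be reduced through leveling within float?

9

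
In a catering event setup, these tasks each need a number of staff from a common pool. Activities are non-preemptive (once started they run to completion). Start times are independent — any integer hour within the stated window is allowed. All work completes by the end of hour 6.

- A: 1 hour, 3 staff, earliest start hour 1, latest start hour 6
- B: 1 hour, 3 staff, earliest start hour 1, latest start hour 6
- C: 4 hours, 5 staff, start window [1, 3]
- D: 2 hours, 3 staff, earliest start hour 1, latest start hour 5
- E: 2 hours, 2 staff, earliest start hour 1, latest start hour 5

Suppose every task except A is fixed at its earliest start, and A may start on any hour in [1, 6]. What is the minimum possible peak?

13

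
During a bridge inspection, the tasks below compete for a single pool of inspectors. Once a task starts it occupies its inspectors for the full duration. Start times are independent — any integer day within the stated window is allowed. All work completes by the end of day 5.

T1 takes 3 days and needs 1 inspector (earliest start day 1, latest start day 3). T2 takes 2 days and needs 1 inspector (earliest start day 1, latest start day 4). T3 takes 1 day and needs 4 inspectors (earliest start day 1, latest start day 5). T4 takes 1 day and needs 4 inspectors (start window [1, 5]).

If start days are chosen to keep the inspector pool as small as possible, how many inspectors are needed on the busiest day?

Early-start (T1@1, T2@1, T3@1, T4@1) gives peak 10: d1:10  d2:2  d3:1  d4:0  d5:0.
Shift T3→4, T4→5.
Schedule T1@1, T2@1, T3@4, T4@5: d1:2  d2:2  d3:1  d4:4  d5:4 — peak 4.

4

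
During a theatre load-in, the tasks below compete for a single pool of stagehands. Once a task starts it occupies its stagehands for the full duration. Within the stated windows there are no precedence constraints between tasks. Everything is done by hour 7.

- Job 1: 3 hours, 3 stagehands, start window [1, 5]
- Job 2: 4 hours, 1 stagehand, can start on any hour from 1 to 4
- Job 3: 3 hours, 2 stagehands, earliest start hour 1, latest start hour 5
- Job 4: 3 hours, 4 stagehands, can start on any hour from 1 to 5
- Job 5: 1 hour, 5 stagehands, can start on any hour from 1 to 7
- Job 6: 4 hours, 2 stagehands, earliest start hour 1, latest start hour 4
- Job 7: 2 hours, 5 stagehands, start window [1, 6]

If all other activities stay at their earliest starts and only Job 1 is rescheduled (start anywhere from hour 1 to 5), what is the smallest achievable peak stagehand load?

19

Job 1@1: h1:22  h2:17  h3:12  h4:3  h5:0  h6:0  h7:0 → peak 22
Job 1@2: h1:19  h2:17  h3:12  h4:6  h5:0  h6:0  h7:0 → peak 19
Job 1@3: h1:19  h2:14  h3:12  h4:6  h5:3  h6:0  h7:0 → peak 19
Job 1@4: h1:19  h2:14  h3:9  h4:6  h5:3  h6:3  h7:0 → peak 19
Job 1@5: h1:19  h2:14  h3:9  h4:3  h5:3  h6:3  h7:3 → peak 19
Best is Job 1@2, peak 19.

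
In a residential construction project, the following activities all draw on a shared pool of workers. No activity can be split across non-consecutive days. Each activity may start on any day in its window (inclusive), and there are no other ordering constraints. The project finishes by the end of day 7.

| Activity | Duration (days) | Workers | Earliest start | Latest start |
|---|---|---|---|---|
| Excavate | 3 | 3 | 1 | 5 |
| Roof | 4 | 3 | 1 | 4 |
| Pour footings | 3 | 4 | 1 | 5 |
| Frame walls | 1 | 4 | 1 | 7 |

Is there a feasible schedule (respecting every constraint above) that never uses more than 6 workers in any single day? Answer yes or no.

no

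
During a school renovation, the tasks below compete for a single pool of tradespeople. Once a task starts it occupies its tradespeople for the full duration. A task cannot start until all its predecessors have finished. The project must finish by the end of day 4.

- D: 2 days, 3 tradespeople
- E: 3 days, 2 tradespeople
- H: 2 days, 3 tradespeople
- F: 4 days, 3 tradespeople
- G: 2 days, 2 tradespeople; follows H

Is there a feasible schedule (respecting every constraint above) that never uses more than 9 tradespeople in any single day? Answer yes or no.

The minimum achievable peak is 10; 9 < 10, so no feasible schedule stays within the cap.

no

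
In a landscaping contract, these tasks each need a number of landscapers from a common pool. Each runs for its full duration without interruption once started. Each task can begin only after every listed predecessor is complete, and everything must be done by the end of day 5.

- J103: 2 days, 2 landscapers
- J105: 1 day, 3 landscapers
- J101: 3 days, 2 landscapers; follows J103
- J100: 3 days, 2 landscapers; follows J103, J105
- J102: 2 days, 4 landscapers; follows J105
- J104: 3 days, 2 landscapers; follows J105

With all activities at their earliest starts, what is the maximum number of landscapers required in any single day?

Early-start schedule: J103@1, J105@1, J101@3, J100@3, J102@2, J104@2.
Load per day: day 1: 5, day 2: 8, day 3: 10, day 4: 6, day 5: 4.
Peak is 10.

10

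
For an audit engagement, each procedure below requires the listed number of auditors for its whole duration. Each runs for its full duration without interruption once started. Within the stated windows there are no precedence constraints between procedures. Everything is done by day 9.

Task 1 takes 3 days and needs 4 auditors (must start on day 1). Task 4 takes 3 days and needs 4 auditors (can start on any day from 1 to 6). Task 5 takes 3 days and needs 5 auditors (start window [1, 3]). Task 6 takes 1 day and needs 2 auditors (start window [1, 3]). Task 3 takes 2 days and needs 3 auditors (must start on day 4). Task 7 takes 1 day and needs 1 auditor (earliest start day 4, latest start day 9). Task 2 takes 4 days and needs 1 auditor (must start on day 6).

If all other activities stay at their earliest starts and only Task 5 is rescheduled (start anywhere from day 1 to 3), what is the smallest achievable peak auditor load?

13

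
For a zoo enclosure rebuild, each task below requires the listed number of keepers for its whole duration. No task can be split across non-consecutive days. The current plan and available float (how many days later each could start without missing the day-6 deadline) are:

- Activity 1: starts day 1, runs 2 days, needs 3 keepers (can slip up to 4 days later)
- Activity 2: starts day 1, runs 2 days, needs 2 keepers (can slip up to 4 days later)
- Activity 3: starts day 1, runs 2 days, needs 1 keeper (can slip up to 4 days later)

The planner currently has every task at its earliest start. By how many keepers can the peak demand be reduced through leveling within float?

Early-start peak: d1:6  d2:6  d3:0  d4:0  d5:0  d6:0 ⇒ 6.
Leveled (Activity 1@1, Activity 2@3, Activity 3@3): d1:3  d2:3  d3:3  d4:3  d5:0  d6:0 ⇒ 3.
Reduction 6 − 3 = 3.

3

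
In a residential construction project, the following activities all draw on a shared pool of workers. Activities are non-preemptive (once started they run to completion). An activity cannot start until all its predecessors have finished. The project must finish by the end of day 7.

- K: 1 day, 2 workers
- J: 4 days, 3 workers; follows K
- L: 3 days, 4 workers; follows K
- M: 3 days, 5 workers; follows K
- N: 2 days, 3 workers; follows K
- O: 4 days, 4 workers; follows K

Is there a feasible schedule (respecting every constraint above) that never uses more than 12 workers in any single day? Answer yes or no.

yes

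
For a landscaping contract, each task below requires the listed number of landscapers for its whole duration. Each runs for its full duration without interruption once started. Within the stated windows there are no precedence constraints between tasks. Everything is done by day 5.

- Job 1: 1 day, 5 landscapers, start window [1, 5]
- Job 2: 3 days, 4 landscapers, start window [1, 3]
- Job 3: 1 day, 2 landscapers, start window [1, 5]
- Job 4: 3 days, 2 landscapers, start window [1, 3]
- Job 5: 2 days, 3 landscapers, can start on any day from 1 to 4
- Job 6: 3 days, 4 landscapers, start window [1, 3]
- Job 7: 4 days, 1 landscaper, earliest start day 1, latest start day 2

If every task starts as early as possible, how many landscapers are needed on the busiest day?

21

Early-start schedule: Job 1@1, Job 2@1, Job 3@1, Job 4@1, Job 5@1, Job 6@1, Job 7@1.
Load per day: day 1: 21, day 2: 14, day 3: 11, day 4: 1, day 5: 0.
Peak is 21.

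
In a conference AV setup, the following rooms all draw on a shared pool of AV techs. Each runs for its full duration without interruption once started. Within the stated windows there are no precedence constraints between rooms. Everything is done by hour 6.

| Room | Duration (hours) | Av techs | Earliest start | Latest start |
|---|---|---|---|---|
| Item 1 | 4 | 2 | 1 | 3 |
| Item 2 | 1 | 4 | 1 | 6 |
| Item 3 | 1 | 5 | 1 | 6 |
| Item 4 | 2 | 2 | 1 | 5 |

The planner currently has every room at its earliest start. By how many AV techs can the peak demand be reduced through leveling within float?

8

Early-start peak: h1:13  h2:4  h3:2  h4:2  h5:0  h6:0 ⇒ 13.
Leveled (Item 1@1, Item 2@5, Item 3@6, Item 4@1): h1:4  h2:4  h3:2  h4:2  h5:4  h6:5 ⇒ 5.
Reduction 13 − 5 = 8.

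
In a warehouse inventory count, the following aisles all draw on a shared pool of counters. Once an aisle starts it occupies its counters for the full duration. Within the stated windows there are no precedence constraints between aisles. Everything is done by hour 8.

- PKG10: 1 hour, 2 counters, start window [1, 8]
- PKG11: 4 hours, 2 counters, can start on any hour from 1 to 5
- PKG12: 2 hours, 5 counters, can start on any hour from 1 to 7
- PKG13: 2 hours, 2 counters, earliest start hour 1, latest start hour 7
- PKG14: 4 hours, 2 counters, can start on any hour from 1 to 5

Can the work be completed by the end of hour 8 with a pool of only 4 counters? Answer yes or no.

no

The minimum achievable peak is 5; 4 < 5, so no feasible schedule stays within the cap.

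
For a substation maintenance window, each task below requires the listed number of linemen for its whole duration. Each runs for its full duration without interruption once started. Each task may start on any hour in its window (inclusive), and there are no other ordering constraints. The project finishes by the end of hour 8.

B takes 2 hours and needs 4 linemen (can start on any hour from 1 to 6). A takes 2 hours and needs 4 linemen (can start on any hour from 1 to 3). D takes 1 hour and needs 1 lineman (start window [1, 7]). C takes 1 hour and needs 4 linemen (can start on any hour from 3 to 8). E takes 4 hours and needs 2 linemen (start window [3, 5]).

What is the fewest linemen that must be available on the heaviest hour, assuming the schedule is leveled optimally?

Early-start (B@1, A@1, D@1, C@3, E@3) gives peak 9: h1:9  h2:8  h3:6  h4:2  h5:2  h6:2  h7:0  h8:0.
Shift A→3, C→5.
Schedule B@1, A@3, D@1, C@5, E@3: h1:5  h2:4  h3:6  h4:6  h5:6  h6:2  h7:0  h8:0 — peak 6.

6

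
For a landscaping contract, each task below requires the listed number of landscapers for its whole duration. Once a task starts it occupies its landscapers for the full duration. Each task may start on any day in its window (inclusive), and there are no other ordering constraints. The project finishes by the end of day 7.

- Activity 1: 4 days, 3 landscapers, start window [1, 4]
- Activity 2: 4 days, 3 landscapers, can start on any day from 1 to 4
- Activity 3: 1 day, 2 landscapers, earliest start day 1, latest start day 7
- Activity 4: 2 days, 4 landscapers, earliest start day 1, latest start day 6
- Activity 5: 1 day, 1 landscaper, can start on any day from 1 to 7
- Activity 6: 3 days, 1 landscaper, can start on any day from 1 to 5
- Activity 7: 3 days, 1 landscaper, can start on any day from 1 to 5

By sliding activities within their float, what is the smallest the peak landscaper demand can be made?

6

Early-start (Activity 1@1, Activity 2@1, Activity 3@1, Activity 4@1, Activity 5@1, Activity 6@1, Activity 7@1) gives peak 15: d1:15  d2:12  d3:8  d4:6  d5:0  d6:0  d7:0.
Shift Activity 3→5, Activity 4→6, Activity 5→5, Activity 6→5, Activity 7→5.
Schedule Activity 1@1, Activity 2@1, Activity 3@5, Activity 4@6, Activity 5@5, Activity 6@5, Activity 7@5: d1:6  d2:6  d3:6  d4:6  d5:5  d6:6  d7:6 — peak 6.
Total landscaper-days = 41 over 7 days ⇒ peak ≥ ⌈41/7⌉ = 6, so 6 is optimal.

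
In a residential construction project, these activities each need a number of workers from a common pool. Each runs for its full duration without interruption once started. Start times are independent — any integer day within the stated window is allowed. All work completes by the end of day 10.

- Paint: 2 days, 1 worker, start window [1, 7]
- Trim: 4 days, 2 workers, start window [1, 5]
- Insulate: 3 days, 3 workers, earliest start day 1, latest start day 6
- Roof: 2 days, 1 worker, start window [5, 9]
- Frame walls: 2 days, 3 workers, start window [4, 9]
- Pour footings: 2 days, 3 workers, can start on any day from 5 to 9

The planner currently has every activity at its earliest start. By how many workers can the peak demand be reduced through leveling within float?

2

Early-start peak: d1:6  d2:6  d3:5  d4:5  d5:7  d6:4  d7:0  d8:0  d9:0  d10:0 ⇒ 7.
Leveled (Paint@1, Trim@1, Insulate@3, Roof@5, Frame walls@6, Pour footings@8): d1:3  d2:3  d3:5  d4:5  d5:4  d6:4  d7:3  d8:3  d9:3  d10:0 ⇒ 5.
Reduction 7 − 5 = 2.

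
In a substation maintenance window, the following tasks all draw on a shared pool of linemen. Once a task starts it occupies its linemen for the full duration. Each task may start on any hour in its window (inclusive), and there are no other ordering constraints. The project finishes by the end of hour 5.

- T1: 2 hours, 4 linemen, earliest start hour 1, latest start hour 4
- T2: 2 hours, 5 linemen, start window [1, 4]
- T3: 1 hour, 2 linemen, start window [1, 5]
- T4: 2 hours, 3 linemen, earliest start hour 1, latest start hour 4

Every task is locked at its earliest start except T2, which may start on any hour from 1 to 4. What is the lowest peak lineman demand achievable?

T2@1: h1:14  h2:12  h3:0  h4:0  h5:0 → peak 14
T2@2: h1:9  h2:12  h3:5  h4:0  h5:0 → peak 12
T2@3: h1:9  h2:7  h3:5  h4:5  h5:0 → peak 9
T2@4: h1:9  h2:7  h3:0  h4:5  h5:5 → peak 9
Best is T2@3, peak 9.

9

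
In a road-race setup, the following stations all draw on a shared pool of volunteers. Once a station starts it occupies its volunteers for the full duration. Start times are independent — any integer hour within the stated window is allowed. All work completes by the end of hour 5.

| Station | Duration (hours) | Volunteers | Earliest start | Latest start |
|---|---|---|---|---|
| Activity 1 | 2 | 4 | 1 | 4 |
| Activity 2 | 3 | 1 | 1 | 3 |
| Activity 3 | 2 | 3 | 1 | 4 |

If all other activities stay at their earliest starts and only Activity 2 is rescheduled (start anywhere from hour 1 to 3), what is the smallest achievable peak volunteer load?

7

Activity 2@1: h1:8  h2:8  h3:1  h4:0  h5:0 → peak 8
Activity 2@2: h1:7  h2:8  h3:1  h4:1  h5:0 → peak 8
Activity 2@3: h1:7  h2:7  h3:1  h4:1  h5:1 → peak 7
Best is Activity 2@3, peak 7.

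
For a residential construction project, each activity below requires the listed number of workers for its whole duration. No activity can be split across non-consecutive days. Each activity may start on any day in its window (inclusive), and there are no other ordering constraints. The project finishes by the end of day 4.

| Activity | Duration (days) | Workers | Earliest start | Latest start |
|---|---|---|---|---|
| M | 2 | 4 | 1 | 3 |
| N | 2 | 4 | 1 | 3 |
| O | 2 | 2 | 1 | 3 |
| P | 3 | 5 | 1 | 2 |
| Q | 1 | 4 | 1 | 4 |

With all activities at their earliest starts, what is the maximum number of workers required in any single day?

19

Early-start schedule: M@1, N@1, O@1, P@1, Q@1.
Load per day: day 1: 19, day 2: 15, day 3: 5, day 4: 0.
Peak is 19.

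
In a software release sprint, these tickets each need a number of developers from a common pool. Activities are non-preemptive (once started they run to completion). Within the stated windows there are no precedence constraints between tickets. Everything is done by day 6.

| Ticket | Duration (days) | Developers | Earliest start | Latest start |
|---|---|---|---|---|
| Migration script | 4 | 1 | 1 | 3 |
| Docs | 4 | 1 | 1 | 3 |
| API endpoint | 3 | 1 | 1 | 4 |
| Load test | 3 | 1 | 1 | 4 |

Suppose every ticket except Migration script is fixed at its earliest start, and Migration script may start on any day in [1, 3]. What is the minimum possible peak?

Migration script@1: d1:4  d2:4  d3:4  d4:2  d5:0  d6:0 → peak 4
Migration script@2: d1:3  d2:4  d3:4  d4:2  d5:1  d6:0 → peak 4
Migration script@3: d1:3  d2:3  d3:4  d4:2  d5:1  d6:1 → peak 4
Best is Migration script@1, peak 4.

4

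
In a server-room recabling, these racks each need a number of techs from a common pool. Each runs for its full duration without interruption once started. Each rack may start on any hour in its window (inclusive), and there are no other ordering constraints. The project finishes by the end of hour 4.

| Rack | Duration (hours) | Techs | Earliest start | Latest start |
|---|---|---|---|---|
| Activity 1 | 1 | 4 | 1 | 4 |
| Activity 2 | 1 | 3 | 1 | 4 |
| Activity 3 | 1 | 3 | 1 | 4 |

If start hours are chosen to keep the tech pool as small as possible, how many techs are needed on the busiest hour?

4

Early-start (Activity 1@1, Activity 2@1, Activity 3@1) gives peak 10: h1:10  h2:0  h3:0  h4:0.
Shift Activity 2→2, Activity 3→3.
Schedule Activity 1@1, Activity 2@2, Activity 3@3: h1:4  h2:3  h3:3  h4:0 — peak 4.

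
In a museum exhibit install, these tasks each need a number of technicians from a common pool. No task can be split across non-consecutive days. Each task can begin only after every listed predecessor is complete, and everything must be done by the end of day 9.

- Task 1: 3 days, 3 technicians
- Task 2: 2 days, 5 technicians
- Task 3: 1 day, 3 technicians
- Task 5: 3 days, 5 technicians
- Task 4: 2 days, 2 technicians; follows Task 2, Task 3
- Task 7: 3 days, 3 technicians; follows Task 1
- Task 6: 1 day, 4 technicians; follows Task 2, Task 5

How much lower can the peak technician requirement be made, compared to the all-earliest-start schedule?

8

Early-start peak: d1:16  d2:13  d3:10  d4:9  d5:3  d6:3  d7:0  d8:0  d9:0 ⇒ 16.
Leveled (Task 1@1, Task 2@1, Task 3@3, Task 5@4, Task 4@4, Task 7@6, Task 6@7): d1:8  d2:8  d3:6  d4:7  d5:7  d6:8  d7:7  d8:3  d9:0 ⇒ 8.
Reduction 16 − 8 = 8.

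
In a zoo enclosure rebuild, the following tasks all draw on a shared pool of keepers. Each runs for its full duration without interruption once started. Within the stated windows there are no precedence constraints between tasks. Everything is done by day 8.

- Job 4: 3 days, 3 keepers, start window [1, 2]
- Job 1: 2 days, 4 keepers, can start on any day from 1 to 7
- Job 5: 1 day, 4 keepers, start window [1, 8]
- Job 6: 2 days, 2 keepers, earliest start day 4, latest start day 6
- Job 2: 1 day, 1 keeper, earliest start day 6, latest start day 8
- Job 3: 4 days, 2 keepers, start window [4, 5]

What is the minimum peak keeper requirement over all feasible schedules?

6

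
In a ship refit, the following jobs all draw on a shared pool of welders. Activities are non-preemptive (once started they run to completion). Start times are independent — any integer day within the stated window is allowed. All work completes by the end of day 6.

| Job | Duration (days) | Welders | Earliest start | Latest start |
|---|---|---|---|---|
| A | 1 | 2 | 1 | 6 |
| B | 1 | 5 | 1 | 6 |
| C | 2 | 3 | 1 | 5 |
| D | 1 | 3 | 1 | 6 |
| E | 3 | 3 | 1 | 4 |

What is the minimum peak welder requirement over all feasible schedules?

6

Early-start (A@1, B@1, C@1, D@1, E@1) gives peak 16: d1:16  d2:6  d3:3  d4:0  d5:0  d6:0.
Shift B→2, C→3, E→3.
Schedule A@1, B@2, C@3, D@1, E@3: d1:5  d2:5  d3:6  d4:6  d5:3  d6:0 — peak 6.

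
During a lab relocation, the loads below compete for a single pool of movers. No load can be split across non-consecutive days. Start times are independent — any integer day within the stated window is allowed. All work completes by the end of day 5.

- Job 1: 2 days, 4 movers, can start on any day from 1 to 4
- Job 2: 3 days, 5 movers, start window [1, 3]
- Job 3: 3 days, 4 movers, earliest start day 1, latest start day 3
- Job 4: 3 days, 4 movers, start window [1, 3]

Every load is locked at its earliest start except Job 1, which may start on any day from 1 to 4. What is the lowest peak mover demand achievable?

13

Job 1@1: d1:17  d2:17  d3:13  d4:0  d5:0 → peak 17
Job 1@2: d1:13  d2:17  d3:17  d4:0  d5:0 → peak 17
Job 1@3: d1:13  d2:13  d3:17  d4:4  d5:0 → peak 17
Job 1@4: d1:13  d2:13  d3:13  d4:4  d5:4 → peak 13
Best is Job 1@4, peak 13.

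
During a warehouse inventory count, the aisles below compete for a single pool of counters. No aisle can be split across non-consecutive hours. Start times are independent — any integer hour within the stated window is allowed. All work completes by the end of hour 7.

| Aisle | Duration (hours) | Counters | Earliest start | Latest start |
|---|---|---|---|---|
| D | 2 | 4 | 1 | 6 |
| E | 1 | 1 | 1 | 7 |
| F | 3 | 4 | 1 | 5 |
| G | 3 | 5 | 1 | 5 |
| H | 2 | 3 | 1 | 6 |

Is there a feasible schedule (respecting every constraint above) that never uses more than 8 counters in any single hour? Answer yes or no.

yes

Schedule D@1, E@1, F@2, G@5, H@3: h1:5  h2:8  h3:7  h4:7  h5:5  h6:5  h7:5 — peak 8 ≤ 8.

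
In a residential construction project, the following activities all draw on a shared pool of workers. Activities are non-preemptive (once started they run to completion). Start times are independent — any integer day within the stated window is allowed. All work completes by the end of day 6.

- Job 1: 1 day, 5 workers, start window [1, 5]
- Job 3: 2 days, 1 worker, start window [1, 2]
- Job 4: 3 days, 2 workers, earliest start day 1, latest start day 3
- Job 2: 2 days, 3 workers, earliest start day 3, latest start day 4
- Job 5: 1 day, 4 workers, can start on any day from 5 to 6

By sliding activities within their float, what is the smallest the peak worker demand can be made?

5

Early-start (Job 1@1, Job 3@1, Job 4@1, Job 2@3, Job 5@5) gives peak 8: d1:8  d2:3  d3:5  d4:3  d5:4  d6:0.
Shift Job 3→2, Job 4→2, Job 2→4, Job 5→6.
Schedule Job 1@1, Job 3@2, Job 4@2, Job 2@4, Job 5@6: d1:5  d2:3  d3:3  d4:5  d5:3  d6:4 — peak 5.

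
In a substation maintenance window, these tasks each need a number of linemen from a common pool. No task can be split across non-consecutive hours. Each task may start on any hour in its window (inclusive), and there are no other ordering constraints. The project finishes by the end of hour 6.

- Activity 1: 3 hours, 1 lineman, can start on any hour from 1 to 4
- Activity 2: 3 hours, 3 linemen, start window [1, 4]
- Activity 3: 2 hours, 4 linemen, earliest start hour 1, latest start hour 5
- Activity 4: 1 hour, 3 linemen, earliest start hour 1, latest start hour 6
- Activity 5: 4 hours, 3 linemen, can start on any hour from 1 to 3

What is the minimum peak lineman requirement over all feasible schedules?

7

Early-start (Activity 1@1, Activity 2@1, Activity 3@1, Activity 4@1, Activity 5@1) gives peak 14: h1:14  h2:11  h3:7  h4:3  h5:0  h6:0.
Shift Activity 3→4, Activity 5→2.
Schedule Activity 1@1, Activity 2@1, Activity 3@4, Activity 4@1, Activity 5@2: h1:7  h2:7  h3:7  h4:7  h5:7  h6:0 — peak 7.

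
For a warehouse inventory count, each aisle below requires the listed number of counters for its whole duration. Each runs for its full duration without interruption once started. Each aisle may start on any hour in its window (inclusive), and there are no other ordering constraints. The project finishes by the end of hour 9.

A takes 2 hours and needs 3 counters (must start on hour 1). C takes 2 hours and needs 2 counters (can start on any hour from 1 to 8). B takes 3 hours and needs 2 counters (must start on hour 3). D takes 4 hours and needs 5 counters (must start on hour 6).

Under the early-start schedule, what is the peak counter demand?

Early-start schedule: A@1, C@1, B@3, D@6.
Load per hour: hour 1: 5, hour 2: 5, hour 3: 2, hour 4: 2, hour 5: 2, hour 6: 5, hour 7: 5, hour 8: 5, hour 9: 5.
Peak is 5.

5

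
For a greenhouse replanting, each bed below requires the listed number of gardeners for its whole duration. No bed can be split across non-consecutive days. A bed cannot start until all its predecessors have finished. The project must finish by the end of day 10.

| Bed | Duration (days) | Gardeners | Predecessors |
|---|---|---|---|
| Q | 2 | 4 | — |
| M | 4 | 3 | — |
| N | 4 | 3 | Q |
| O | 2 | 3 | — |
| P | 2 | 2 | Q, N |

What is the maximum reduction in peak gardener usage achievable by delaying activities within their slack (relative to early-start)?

4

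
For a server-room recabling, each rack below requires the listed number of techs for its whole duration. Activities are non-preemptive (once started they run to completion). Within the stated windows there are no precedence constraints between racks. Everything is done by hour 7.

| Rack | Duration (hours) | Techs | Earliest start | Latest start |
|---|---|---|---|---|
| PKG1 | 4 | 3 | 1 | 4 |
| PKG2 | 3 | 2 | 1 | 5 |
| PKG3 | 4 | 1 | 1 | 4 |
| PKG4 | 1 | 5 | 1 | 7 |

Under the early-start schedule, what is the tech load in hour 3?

At early start, hour 3 has: PKG1, PKG2, PKG3.
Demand: 3 + 2 + 1 = 6.

6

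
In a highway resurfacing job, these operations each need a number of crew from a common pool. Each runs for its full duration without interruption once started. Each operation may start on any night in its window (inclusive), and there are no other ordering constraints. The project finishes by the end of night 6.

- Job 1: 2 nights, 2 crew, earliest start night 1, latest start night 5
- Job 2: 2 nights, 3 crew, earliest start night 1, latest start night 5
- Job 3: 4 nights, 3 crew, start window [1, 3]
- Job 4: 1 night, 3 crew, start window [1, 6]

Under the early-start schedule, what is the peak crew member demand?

11

Early-start schedule: Job 1@1, Job 2@1, Job 3@1, Job 4@1.
Load per night: night 1: 11, night 2: 8, night 3: 3, night 4: 3, night 5: 0, night 6: 0.
Peak is 11.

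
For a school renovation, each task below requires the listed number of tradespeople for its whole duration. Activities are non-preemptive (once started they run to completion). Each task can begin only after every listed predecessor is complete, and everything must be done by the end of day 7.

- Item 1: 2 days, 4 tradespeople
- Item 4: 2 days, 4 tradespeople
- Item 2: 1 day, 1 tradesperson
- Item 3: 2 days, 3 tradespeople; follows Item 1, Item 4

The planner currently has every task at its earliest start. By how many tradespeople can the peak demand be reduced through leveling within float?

Early-start peak: d1:9  d2:8  d3:3  d4:3  d5:0  d6:0  d7:0 ⇒ 9.
Leveled (Item 1@1, Item 4@3, Item 2@5, Item 3@5): d1:4  d2:4  d3:4  d4:4  d5:4  d6:3  d7:0 ⇒ 4.
Reduction 9 − 4 = 5.

5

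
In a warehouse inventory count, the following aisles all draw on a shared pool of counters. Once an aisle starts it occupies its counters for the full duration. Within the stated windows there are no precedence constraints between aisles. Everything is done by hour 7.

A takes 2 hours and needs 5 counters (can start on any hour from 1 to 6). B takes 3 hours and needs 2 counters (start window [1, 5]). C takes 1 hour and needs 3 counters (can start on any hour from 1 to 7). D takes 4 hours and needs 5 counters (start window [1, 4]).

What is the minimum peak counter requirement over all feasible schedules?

7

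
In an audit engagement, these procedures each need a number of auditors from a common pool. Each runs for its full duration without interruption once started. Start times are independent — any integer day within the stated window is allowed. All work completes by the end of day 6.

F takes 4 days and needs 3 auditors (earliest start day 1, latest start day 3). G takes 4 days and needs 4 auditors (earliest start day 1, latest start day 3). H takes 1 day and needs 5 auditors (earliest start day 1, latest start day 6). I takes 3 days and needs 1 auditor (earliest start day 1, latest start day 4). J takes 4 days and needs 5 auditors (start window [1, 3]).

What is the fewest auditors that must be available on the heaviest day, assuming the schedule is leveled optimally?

Early-start (F@1, G@1, H@1, I@1, J@1) gives peak 18: d1:18  d2:13  d3:13  d4:12  d5:0  d6:0.
Shift J→2.
Schedule F@1, G@1, H@1, I@1, J@2: d1:13  d2:13  d3:13  d4:12  d5:5  d6:0 — peak 13.

13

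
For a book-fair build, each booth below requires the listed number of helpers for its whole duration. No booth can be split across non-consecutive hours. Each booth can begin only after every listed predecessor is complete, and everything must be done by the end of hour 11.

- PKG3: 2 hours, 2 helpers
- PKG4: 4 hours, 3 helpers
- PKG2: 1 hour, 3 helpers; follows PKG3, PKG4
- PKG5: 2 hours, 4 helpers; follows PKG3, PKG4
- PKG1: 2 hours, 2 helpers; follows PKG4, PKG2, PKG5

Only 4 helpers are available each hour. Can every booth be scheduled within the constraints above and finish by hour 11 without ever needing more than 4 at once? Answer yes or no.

yes

Schedule PKG3@1, PKG4@3, PKG2@7, PKG5@8, PKG1@10: h1:2  h2:2  h3:3  h4:3  h5:3  h6:3  h7:3  h8:4  h9:4  h10:2  h11:2 — peak 4 ≤ 4.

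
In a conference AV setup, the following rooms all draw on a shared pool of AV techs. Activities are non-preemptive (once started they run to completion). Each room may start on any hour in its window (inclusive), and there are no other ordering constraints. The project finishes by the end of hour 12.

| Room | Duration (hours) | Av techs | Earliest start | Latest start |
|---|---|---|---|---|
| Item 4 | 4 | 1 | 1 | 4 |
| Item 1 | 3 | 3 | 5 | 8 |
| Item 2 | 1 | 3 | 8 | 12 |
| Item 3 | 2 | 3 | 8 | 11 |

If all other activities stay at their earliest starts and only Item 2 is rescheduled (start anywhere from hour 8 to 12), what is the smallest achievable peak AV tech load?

Item 2@8: h1:1  h2:1  h3:1  h4:1  h5:3  h6:3  h7:3  h8:6  h9:3  h10:0  h11:0  h12:0 → peak 6
Item 2@9: h1:1  h2:1  h3:1  h4:1  h5:3  h6:3  h7:3  h8:3  h9:6  h10:0  h11:0  h12:0 → peak 6
Item 2@10: h1:1  h2:1  h3:1  h4:1  h5:3  h6:3  h7:3  h8:3  h9:3  h10:3  h11:0  h12:0 → peak 3
Item 2@11: h1:1  h2:1  h3:1  h4:1  h5:3  h6:3  h7:3  h8:3  h9:3  h10:0  h11:3  h12:0 → peak 3
Item 2@12: h1:1  h2:1  h3:1  h4:1  h5:3  h6:3  h7:3  h8:3  h9:3  h10:0  h11:0  h12:3 → peak 3
Best is Item 2@10, peak 3.

3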